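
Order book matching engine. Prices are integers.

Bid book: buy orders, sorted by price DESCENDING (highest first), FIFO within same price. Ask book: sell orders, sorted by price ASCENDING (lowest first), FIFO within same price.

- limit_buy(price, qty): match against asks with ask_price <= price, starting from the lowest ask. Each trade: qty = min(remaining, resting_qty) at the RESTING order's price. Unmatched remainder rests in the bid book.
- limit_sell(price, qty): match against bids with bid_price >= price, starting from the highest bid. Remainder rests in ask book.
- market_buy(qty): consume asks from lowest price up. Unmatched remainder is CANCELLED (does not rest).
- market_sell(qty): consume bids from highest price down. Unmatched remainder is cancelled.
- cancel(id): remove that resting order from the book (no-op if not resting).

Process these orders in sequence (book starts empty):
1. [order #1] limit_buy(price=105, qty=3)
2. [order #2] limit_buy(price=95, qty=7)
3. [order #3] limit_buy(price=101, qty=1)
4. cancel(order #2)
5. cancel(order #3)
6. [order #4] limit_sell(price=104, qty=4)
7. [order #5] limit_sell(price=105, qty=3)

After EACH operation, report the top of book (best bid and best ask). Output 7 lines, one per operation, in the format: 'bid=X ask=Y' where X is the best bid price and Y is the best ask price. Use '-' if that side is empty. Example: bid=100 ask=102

After op 1 [order #1] limit_buy(price=105, qty=3): fills=none; bids=[#1:3@105] asks=[-]
After op 2 [order #2] limit_buy(price=95, qty=7): fills=none; bids=[#1:3@105 #2:7@95] asks=[-]
After op 3 [order #3] limit_buy(price=101, qty=1): fills=none; bids=[#1:3@105 #3:1@101 #2:7@95] asks=[-]
After op 4 cancel(order #2): fills=none; bids=[#1:3@105 #3:1@101] asks=[-]
After op 5 cancel(order #3): fills=none; bids=[#1:3@105] asks=[-]
After op 6 [order #4] limit_sell(price=104, qty=4): fills=#1x#4:3@105; bids=[-] asks=[#4:1@104]
After op 7 [order #5] limit_sell(price=105, qty=3): fills=none; bids=[-] asks=[#4:1@104 #5:3@105]

Answer: bid=105 ask=-
bid=105 ask=-
bid=105 ask=-
bid=105 ask=-
bid=105 ask=-
bid=- ask=104
bid=- ask=104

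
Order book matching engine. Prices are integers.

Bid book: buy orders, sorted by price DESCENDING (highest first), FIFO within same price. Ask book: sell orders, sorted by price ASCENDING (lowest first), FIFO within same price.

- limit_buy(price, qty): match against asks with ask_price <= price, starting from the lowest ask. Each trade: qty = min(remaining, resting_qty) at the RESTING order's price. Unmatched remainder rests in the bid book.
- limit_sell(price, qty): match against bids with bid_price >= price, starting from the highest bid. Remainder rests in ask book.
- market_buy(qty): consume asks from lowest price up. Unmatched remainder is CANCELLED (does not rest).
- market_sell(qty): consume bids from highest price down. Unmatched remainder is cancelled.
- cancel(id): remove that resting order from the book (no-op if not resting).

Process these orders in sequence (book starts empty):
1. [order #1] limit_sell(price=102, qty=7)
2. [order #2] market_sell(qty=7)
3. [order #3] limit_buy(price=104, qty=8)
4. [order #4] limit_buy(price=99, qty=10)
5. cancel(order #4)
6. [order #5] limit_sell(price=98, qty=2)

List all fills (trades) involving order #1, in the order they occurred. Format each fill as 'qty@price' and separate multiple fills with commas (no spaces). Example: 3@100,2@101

After op 1 [order #1] limit_sell(price=102, qty=7): fills=none; bids=[-] asks=[#1:7@102]
After op 2 [order #2] market_sell(qty=7): fills=none; bids=[-] asks=[#1:7@102]
After op 3 [order #3] limit_buy(price=104, qty=8): fills=#3x#1:7@102; bids=[#3:1@104] asks=[-]
After op 4 [order #4] limit_buy(price=99, qty=10): fills=none; bids=[#3:1@104 #4:10@99] asks=[-]
After op 5 cancel(order #4): fills=none; bids=[#3:1@104] asks=[-]
After op 6 [order #5] limit_sell(price=98, qty=2): fills=#3x#5:1@104; bids=[-] asks=[#5:1@98]

Answer: 7@102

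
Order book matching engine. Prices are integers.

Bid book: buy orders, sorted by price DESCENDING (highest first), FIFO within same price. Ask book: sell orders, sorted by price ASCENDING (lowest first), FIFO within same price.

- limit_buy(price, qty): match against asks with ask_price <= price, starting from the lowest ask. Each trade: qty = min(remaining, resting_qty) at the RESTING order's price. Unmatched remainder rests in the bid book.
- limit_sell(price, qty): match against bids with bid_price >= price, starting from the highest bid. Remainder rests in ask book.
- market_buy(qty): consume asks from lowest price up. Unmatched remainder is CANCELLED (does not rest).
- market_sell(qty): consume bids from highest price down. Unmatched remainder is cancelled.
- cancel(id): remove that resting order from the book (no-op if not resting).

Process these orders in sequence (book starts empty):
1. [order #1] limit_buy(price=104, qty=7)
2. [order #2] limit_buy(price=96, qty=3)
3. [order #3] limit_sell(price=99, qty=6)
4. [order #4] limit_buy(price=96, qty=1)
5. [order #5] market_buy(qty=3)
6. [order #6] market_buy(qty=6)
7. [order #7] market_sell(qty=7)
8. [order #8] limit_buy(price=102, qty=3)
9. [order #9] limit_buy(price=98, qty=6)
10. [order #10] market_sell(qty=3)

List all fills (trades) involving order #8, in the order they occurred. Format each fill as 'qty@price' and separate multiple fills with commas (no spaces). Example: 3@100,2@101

Answer: 3@102

Derivation:
After op 1 [order #1] limit_buy(price=104, qty=7): fills=none; bids=[#1:7@104] asks=[-]
After op 2 [order #2] limit_buy(price=96, qty=3): fills=none; bids=[#1:7@104 #2:3@96] asks=[-]
After op 3 [order #3] limit_sell(price=99, qty=6): fills=#1x#3:6@104; bids=[#1:1@104 #2:3@96] asks=[-]
After op 4 [order #4] limit_buy(price=96, qty=1): fills=none; bids=[#1:1@104 #2:3@96 #4:1@96] asks=[-]
After op 5 [order #5] market_buy(qty=3): fills=none; bids=[#1:1@104 #2:3@96 #4:1@96] asks=[-]
After op 6 [order #6] market_buy(qty=6): fills=none; bids=[#1:1@104 #2:3@96 #4:1@96] asks=[-]
After op 7 [order #7] market_sell(qty=7): fills=#1x#7:1@104 #2x#7:3@96 #4x#7:1@96; bids=[-] asks=[-]
After op 8 [order #8] limit_buy(price=102, qty=3): fills=none; bids=[#8:3@102] asks=[-]
After op 9 [order #9] limit_buy(price=98, qty=6): fills=none; bids=[#8:3@102 #9:6@98] asks=[-]
After op 10 [order #10] market_sell(qty=3): fills=#8x#10:3@102; bids=[#9:6@98] asks=[-]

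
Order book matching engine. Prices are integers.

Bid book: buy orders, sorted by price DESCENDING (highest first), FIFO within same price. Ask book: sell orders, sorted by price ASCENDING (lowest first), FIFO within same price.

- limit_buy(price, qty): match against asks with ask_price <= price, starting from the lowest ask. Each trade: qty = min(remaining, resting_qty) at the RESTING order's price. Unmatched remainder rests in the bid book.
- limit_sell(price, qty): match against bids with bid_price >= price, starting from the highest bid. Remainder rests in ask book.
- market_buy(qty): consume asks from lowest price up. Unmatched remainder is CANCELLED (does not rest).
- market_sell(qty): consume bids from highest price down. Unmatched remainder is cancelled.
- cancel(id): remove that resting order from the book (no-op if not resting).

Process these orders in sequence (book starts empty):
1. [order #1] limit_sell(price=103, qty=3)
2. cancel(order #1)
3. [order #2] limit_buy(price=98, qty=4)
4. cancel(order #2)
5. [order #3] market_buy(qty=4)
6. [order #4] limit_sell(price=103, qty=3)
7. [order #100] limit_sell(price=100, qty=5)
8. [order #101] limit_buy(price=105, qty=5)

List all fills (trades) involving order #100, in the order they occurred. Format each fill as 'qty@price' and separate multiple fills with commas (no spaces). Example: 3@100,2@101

After op 1 [order #1] limit_sell(price=103, qty=3): fills=none; bids=[-] asks=[#1:3@103]
After op 2 cancel(order #1): fills=none; bids=[-] asks=[-]
After op 3 [order #2] limit_buy(price=98, qty=4): fills=none; bids=[#2:4@98] asks=[-]
After op 4 cancel(order #2): fills=none; bids=[-] asks=[-]
After op 5 [order #3] market_buy(qty=4): fills=none; bids=[-] asks=[-]
After op 6 [order #4] limit_sell(price=103, qty=3): fills=none; bids=[-] asks=[#4:3@103]
After op 7 [order #100] limit_sell(price=100, qty=5): fills=none; bids=[-] asks=[#100:5@100 #4:3@103]
After op 8 [order #101] limit_buy(price=105, qty=5): fills=#101x#100:5@100; bids=[-] asks=[#4:3@103]

Answer: 5@100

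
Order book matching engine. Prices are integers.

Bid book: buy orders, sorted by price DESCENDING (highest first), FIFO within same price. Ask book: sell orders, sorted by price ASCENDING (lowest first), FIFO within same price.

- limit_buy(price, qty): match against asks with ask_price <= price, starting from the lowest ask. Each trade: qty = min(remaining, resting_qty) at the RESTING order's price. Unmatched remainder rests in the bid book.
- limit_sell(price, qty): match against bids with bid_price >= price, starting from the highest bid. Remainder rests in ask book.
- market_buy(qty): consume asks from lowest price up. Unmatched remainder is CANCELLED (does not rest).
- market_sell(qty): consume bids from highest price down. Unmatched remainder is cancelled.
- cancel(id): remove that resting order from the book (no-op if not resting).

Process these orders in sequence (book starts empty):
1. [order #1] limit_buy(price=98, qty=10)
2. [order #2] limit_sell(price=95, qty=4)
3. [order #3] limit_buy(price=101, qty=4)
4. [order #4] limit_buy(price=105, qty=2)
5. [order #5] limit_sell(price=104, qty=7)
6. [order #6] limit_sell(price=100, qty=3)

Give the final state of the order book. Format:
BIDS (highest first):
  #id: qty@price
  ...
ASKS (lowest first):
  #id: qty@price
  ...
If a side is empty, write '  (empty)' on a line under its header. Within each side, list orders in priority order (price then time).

After op 1 [order #1] limit_buy(price=98, qty=10): fills=none; bids=[#1:10@98] asks=[-]
After op 2 [order #2] limit_sell(price=95, qty=4): fills=#1x#2:4@98; bids=[#1:6@98] asks=[-]
After op 3 [order #3] limit_buy(price=101, qty=4): fills=none; bids=[#3:4@101 #1:6@98] asks=[-]
After op 4 [order #4] limit_buy(price=105, qty=2): fills=none; bids=[#4:2@105 #3:4@101 #1:6@98] asks=[-]
After op 5 [order #5] limit_sell(price=104, qty=7): fills=#4x#5:2@105; bids=[#3:4@101 #1:6@98] asks=[#5:5@104]
After op 6 [order #6] limit_sell(price=100, qty=3): fills=#3x#6:3@101; bids=[#3:1@101 #1:6@98] asks=[#5:5@104]

Answer: BIDS (highest first):
  #3: 1@101
  #1: 6@98
ASKS (lowest first):
  #5: 5@104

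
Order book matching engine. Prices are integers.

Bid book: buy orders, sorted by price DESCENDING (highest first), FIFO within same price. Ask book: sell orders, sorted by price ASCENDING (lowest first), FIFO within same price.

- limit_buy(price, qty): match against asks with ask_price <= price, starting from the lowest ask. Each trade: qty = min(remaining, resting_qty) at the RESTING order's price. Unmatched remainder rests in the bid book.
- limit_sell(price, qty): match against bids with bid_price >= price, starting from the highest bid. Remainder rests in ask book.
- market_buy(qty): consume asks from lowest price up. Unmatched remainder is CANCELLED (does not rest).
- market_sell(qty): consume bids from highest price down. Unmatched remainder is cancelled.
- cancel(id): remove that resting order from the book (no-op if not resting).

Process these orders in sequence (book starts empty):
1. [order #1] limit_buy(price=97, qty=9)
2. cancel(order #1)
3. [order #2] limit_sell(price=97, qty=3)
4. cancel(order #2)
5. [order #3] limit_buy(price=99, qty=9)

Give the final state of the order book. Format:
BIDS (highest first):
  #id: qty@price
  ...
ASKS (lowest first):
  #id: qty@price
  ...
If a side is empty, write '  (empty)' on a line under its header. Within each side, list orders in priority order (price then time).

Answer: BIDS (highest first):
  #3: 9@99
ASKS (lowest first):
  (empty)

Derivation:
After op 1 [order #1] limit_buy(price=97, qty=9): fills=none; bids=[#1:9@97] asks=[-]
After op 2 cancel(order #1): fills=none; bids=[-] asks=[-]
After op 3 [order #2] limit_sell(price=97, qty=3): fills=none; bids=[-] asks=[#2:3@97]
After op 4 cancel(order #2): fills=none; bids=[-] asks=[-]
After op 5 [order #3] limit_buy(price=99, qty=9): fills=none; bids=[#3:9@99] asks=[-]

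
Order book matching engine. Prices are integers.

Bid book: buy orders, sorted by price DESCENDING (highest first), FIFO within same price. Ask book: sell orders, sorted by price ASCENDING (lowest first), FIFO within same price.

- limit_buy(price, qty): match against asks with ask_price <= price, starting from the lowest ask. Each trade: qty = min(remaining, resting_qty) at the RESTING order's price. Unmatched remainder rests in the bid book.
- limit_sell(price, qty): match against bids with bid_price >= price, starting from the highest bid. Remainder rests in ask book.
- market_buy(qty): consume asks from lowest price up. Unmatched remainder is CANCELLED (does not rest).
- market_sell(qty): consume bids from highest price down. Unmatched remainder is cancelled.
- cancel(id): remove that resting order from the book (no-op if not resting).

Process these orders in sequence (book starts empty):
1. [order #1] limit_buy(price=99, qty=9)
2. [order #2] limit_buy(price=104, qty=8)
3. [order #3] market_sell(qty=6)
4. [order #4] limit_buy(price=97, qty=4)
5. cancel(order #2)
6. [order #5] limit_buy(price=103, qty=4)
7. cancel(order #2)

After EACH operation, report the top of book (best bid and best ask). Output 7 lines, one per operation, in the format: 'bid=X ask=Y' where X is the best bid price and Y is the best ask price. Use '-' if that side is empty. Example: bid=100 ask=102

After op 1 [order #1] limit_buy(price=99, qty=9): fills=none; bids=[#1:9@99] asks=[-]
After op 2 [order #2] limit_buy(price=104, qty=8): fills=none; bids=[#2:8@104 #1:9@99] asks=[-]
After op 3 [order #3] market_sell(qty=6): fills=#2x#3:6@104; bids=[#2:2@104 #1:9@99] asks=[-]
After op 4 [order #4] limit_buy(price=97, qty=4): fills=none; bids=[#2:2@104 #1:9@99 #4:4@97] asks=[-]
After op 5 cancel(order #2): fills=none; bids=[#1:9@99 #4:4@97] asks=[-]
After op 6 [order #5] limit_buy(price=103, qty=4): fills=none; bids=[#5:4@103 #1:9@99 #4:4@97] asks=[-]
After op 7 cancel(order #2): fills=none; bids=[#5:4@103 #1:9@99 #4:4@97] asks=[-]

Answer: bid=99 ask=-
bid=104 ask=-
bid=104 ask=-
bid=104 ask=-
bid=99 ask=-
bid=103 ask=-
bid=103 ask=-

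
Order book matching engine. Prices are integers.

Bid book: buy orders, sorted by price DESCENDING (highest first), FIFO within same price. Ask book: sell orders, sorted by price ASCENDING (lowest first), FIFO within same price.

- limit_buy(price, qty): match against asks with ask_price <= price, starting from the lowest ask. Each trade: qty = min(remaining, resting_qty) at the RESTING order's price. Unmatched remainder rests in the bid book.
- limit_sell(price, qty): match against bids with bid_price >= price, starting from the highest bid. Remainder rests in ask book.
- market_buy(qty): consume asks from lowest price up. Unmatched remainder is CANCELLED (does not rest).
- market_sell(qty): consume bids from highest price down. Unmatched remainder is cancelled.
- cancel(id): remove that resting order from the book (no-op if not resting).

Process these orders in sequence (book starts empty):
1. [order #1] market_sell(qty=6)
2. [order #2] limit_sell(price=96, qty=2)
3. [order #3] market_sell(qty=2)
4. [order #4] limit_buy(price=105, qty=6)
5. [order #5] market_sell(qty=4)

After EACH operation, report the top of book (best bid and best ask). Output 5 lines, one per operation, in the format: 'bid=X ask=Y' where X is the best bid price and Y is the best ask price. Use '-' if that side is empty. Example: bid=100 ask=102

Answer: bid=- ask=-
bid=- ask=96
bid=- ask=96
bid=105 ask=-
bid=- ask=-

Derivation:
After op 1 [order #1] market_sell(qty=6): fills=none; bids=[-] asks=[-]
After op 2 [order #2] limit_sell(price=96, qty=2): fills=none; bids=[-] asks=[#2:2@96]
After op 3 [order #3] market_sell(qty=2): fills=none; bids=[-] asks=[#2:2@96]
After op 4 [order #4] limit_buy(price=105, qty=6): fills=#4x#2:2@96; bids=[#4:4@105] asks=[-]
After op 5 [order #5] market_sell(qty=4): fills=#4x#5:4@105; bids=[-] asks=[-]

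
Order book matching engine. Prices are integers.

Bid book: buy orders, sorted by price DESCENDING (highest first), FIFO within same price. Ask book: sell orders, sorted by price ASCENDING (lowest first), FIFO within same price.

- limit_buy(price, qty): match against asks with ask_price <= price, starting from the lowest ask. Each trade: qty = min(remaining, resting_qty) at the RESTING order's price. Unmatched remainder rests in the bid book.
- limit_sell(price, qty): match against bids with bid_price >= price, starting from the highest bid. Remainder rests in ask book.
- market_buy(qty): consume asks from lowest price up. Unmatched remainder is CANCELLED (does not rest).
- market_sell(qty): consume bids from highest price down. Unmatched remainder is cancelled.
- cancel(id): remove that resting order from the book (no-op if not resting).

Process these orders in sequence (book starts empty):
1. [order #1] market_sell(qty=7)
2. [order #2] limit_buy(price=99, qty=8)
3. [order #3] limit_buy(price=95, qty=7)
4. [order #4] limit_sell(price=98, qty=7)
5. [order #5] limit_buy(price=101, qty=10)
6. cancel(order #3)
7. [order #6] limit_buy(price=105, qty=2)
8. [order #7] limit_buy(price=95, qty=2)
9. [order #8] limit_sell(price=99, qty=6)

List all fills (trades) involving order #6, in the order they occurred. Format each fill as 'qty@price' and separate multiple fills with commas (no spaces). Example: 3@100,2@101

After op 1 [order #1] market_sell(qty=7): fills=none; bids=[-] asks=[-]
After op 2 [order #2] limit_buy(price=99, qty=8): fills=none; bids=[#2:8@99] asks=[-]
After op 3 [order #3] limit_buy(price=95, qty=7): fills=none; bids=[#2:8@99 #3:7@95] asks=[-]
After op 4 [order #4] limit_sell(price=98, qty=7): fills=#2x#4:7@99; bids=[#2:1@99 #3:7@95] asks=[-]
After op 5 [order #5] limit_buy(price=101, qty=10): fills=none; bids=[#5:10@101 #2:1@99 #3:7@95] asks=[-]
After op 6 cancel(order #3): fills=none; bids=[#5:10@101 #2:1@99] asks=[-]
After op 7 [order #6] limit_buy(price=105, qty=2): fills=none; bids=[#6:2@105 #5:10@101 #2:1@99] asks=[-]
After op 8 [order #7] limit_buy(price=95, qty=2): fills=none; bids=[#6:2@105 #5:10@101 #2:1@99 #7:2@95] asks=[-]
After op 9 [order #8] limit_sell(price=99, qty=6): fills=#6x#8:2@105 #5x#8:4@101; bids=[#5:6@101 #2:1@99 #7:2@95] asks=[-]

Answer: 2@105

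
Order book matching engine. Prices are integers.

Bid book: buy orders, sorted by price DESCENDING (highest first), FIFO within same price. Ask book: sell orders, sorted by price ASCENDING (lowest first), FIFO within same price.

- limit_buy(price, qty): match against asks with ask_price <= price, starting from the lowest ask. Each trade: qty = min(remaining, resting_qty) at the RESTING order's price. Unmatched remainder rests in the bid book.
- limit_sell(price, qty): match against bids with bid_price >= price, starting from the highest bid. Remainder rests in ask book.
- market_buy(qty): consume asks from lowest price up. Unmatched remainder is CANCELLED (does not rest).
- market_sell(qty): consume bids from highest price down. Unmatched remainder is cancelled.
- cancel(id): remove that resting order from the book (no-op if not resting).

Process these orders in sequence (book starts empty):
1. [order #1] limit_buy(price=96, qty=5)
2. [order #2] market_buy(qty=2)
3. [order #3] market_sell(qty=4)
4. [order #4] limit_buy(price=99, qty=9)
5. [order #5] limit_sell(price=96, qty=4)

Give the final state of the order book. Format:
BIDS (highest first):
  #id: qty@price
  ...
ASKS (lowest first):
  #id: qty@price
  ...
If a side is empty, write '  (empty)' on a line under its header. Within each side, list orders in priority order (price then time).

Answer: BIDS (highest first):
  #4: 5@99
  #1: 1@96
ASKS (lowest first):
  (empty)

Derivation:
After op 1 [order #1] limit_buy(price=96, qty=5): fills=none; bids=[#1:5@96] asks=[-]
After op 2 [order #2] market_buy(qty=2): fills=none; bids=[#1:5@96] asks=[-]
After op 3 [order #3] market_sell(qty=4): fills=#1x#3:4@96; bids=[#1:1@96] asks=[-]
After op 4 [order #4] limit_buy(price=99, qty=9): fills=none; bids=[#4:9@99 #1:1@96] asks=[-]
After op 5 [order #5] limit_sell(price=96, qty=4): fills=#4x#5:4@99; bids=[#4:5@99 #1:1@96] asks=[-]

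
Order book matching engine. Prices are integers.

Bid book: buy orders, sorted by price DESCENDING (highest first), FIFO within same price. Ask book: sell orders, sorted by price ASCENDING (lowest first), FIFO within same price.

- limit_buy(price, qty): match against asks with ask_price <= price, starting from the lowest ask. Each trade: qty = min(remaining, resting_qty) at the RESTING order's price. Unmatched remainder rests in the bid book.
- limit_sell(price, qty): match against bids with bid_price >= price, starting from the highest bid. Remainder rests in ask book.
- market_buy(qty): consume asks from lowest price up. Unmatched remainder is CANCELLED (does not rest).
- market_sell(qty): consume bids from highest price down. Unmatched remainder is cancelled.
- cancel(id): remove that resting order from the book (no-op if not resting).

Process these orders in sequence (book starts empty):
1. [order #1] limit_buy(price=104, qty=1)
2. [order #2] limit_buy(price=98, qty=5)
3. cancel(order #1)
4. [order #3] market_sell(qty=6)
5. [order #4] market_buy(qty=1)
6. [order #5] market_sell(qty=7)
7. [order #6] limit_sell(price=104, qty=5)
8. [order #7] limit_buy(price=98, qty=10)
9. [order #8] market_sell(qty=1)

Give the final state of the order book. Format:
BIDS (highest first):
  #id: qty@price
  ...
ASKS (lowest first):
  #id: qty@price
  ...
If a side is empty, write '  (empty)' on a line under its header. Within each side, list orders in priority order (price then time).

After op 1 [order #1] limit_buy(price=104, qty=1): fills=none; bids=[#1:1@104] asks=[-]
After op 2 [order #2] limit_buy(price=98, qty=5): fills=none; bids=[#1:1@104 #2:5@98] asks=[-]
After op 3 cancel(order #1): fills=none; bids=[#2:5@98] asks=[-]
After op 4 [order #3] market_sell(qty=6): fills=#2x#3:5@98; bids=[-] asks=[-]
After op 5 [order #4] market_buy(qty=1): fills=none; bids=[-] asks=[-]
After op 6 [order #5] market_sell(qty=7): fills=none; bids=[-] asks=[-]
After op 7 [order #6] limit_sell(price=104, qty=5): fills=none; bids=[-] asks=[#6:5@104]
After op 8 [order #7] limit_buy(price=98, qty=10): fills=none; bids=[#7:10@98] asks=[#6:5@104]
After op 9 [order #8] market_sell(qty=1): fills=#7x#8:1@98; bids=[#7:9@98] asks=[#6:5@104]

Answer: BIDS (highest first):
  #7: 9@98
ASKS (lowest first):
  #6: 5@104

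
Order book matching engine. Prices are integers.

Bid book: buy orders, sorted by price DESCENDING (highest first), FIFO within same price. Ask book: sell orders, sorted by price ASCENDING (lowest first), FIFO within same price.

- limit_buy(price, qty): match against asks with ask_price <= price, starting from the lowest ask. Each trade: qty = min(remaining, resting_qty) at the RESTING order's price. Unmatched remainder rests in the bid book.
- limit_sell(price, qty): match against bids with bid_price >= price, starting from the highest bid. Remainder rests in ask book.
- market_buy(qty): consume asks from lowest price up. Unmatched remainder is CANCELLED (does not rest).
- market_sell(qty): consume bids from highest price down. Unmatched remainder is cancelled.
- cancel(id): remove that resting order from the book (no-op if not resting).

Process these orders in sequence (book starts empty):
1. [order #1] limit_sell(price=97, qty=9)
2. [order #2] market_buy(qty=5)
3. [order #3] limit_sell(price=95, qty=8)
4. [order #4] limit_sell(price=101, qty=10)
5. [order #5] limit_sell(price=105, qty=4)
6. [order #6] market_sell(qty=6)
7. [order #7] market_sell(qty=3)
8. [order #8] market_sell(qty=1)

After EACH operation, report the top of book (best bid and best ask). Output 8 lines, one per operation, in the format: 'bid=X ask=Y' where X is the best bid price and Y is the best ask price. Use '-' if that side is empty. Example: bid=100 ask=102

After op 1 [order #1] limit_sell(price=97, qty=9): fills=none; bids=[-] asks=[#1:9@97]
After op 2 [order #2] market_buy(qty=5): fills=#2x#1:5@97; bids=[-] asks=[#1:4@97]
After op 3 [order #3] limit_sell(price=95, qty=8): fills=none; bids=[-] asks=[#3:8@95 #1:4@97]
After op 4 [order #4] limit_sell(price=101, qty=10): fills=none; bids=[-] asks=[#3:8@95 #1:4@97 #4:10@101]
After op 5 [order #5] limit_sell(price=105, qty=4): fills=none; bids=[-] asks=[#3:8@95 #1:4@97 #4:10@101 #5:4@105]
After op 6 [order #6] market_sell(qty=6): fills=none; bids=[-] asks=[#3:8@95 #1:4@97 #4:10@101 #5:4@105]
After op 7 [order #7] market_sell(qty=3): fills=none; bids=[-] asks=[#3:8@95 #1:4@97 #4:10@101 #5:4@105]
After op 8 [order #8] market_sell(qty=1): fills=none; bids=[-] asks=[#3:8@95 #1:4@97 #4:10@101 #5:4@105]

Answer: bid=- ask=97
bid=- ask=97
bid=- ask=95
bid=- ask=95
bid=- ask=95
bid=- ask=95
bid=- ask=95
bid=- ask=95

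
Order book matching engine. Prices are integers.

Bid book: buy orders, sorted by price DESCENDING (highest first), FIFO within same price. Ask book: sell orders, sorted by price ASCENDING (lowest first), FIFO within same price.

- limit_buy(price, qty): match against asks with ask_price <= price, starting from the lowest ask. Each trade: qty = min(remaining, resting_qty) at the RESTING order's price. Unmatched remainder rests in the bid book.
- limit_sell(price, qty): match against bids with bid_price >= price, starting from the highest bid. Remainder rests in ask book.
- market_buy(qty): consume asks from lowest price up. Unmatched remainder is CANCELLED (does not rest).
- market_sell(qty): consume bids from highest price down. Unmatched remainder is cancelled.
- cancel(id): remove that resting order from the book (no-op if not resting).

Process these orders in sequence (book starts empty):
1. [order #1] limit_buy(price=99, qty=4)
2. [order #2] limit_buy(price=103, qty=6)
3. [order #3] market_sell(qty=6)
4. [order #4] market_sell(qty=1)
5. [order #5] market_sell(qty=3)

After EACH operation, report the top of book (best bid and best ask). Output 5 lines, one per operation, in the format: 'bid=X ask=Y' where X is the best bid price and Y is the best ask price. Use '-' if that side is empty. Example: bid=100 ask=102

After op 1 [order #1] limit_buy(price=99, qty=4): fills=none; bids=[#1:4@99] asks=[-]
After op 2 [order #2] limit_buy(price=103, qty=6): fills=none; bids=[#2:6@103 #1:4@99] asks=[-]
After op 3 [order #3] market_sell(qty=6): fills=#2x#3:6@103; bids=[#1:4@99] asks=[-]
After op 4 [order #4] market_sell(qty=1): fills=#1x#4:1@99; bids=[#1:3@99] asks=[-]
After op 5 [order #5] market_sell(qty=3): fills=#1x#5:3@99; bids=[-] asks=[-]

Answer: bid=99 ask=-
bid=103 ask=-
bid=99 ask=-
bid=99 ask=-
bid=- ask=-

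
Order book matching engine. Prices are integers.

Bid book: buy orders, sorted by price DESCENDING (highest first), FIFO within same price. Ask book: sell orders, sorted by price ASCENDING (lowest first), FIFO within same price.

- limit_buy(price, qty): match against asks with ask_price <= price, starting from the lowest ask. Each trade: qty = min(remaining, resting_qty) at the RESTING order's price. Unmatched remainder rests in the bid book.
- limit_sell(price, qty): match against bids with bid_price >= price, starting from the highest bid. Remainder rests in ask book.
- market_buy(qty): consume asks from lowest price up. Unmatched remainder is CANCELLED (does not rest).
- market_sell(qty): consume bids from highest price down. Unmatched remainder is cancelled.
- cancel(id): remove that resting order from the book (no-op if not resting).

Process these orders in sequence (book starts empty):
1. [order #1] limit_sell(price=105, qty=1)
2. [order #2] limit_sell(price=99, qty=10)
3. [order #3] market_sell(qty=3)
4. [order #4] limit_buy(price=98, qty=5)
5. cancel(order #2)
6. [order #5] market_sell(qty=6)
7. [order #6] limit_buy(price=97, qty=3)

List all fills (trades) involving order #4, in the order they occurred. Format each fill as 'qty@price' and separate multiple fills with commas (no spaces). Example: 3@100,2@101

After op 1 [order #1] limit_sell(price=105, qty=1): fills=none; bids=[-] asks=[#1:1@105]
After op 2 [order #2] limit_sell(price=99, qty=10): fills=none; bids=[-] asks=[#2:10@99 #1:1@105]
After op 3 [order #3] market_sell(qty=3): fills=none; bids=[-] asks=[#2:10@99 #1:1@105]
After op 4 [order #4] limit_buy(price=98, qty=5): fills=none; bids=[#4:5@98] asks=[#2:10@99 #1:1@105]
After op 5 cancel(order #2): fills=none; bids=[#4:5@98] asks=[#1:1@105]
After op 6 [order #5] market_sell(qty=6): fills=#4x#5:5@98; bids=[-] asks=[#1:1@105]
After op 7 [order #6] limit_buy(price=97, qty=3): fills=none; bids=[#6:3@97] asks=[#1:1@105]

Answer: 5@98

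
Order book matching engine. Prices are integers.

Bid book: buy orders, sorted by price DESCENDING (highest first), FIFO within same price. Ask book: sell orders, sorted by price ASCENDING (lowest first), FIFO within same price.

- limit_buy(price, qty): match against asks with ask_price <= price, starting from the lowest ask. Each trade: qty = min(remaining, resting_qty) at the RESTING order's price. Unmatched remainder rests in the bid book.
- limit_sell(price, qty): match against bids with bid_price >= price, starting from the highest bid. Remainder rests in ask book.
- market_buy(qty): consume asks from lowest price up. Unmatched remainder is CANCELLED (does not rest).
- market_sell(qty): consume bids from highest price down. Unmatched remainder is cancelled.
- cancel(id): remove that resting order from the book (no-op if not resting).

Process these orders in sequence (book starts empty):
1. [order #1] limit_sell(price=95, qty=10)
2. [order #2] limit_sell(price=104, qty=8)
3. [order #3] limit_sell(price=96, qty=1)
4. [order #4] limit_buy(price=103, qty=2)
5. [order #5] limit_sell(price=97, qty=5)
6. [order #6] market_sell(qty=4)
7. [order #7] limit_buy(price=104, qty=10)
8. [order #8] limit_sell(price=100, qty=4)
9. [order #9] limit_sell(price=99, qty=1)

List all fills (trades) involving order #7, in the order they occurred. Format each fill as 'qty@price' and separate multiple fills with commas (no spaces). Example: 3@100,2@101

After op 1 [order #1] limit_sell(price=95, qty=10): fills=none; bids=[-] asks=[#1:10@95]
After op 2 [order #2] limit_sell(price=104, qty=8): fills=none; bids=[-] asks=[#1:10@95 #2:8@104]
After op 3 [order #3] limit_sell(price=96, qty=1): fills=none; bids=[-] asks=[#1:10@95 #3:1@96 #2:8@104]
After op 4 [order #4] limit_buy(price=103, qty=2): fills=#4x#1:2@95; bids=[-] asks=[#1:8@95 #3:1@96 #2:8@104]
After op 5 [order #5] limit_sell(price=97, qty=5): fills=none; bids=[-] asks=[#1:8@95 #3:1@96 #5:5@97 #2:8@104]
After op 6 [order #6] market_sell(qty=4): fills=none; bids=[-] asks=[#1:8@95 #3:1@96 #5:5@97 #2:8@104]
After op 7 [order #7] limit_buy(price=104, qty=10): fills=#7x#1:8@95 #7x#3:1@96 #7x#5:1@97; bids=[-] asks=[#5:4@97 #2:8@104]
After op 8 [order #8] limit_sell(price=100, qty=4): fills=none; bids=[-] asks=[#5:4@97 #8:4@100 #2:8@104]
After op 9 [order #9] limit_sell(price=99, qty=1): fills=none; bids=[-] asks=[#5:4@97 #9:1@99 #8:4@100 #2:8@104]

Answer: 8@95,1@96,1@97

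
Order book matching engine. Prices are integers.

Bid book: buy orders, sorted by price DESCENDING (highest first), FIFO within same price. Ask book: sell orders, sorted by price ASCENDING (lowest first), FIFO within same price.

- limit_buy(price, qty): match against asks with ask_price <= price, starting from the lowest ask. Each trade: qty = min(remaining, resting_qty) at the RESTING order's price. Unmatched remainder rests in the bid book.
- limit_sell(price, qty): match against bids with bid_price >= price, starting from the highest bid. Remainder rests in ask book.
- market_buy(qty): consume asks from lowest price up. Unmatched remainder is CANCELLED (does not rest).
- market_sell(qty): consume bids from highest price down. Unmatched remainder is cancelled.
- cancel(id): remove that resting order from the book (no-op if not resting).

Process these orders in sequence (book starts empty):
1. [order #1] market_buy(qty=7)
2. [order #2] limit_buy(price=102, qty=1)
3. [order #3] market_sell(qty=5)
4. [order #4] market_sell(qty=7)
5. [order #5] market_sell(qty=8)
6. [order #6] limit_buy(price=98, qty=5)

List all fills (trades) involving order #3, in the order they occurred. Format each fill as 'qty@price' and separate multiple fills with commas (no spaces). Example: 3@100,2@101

Answer: 1@102

Derivation:
After op 1 [order #1] market_buy(qty=7): fills=none; bids=[-] asks=[-]
After op 2 [order #2] limit_buy(price=102, qty=1): fills=none; bids=[#2:1@102] asks=[-]
After op 3 [order #3] market_sell(qty=5): fills=#2x#3:1@102; bids=[-] asks=[-]
After op 4 [order #4] market_sell(qty=7): fills=none; bids=[-] asks=[-]
After op 5 [order #5] market_sell(qty=8): fills=none; bids=[-] asks=[-]
After op 6 [order #6] limit_buy(price=98, qty=5): fills=none; bids=[#6:5@98] asks=[-]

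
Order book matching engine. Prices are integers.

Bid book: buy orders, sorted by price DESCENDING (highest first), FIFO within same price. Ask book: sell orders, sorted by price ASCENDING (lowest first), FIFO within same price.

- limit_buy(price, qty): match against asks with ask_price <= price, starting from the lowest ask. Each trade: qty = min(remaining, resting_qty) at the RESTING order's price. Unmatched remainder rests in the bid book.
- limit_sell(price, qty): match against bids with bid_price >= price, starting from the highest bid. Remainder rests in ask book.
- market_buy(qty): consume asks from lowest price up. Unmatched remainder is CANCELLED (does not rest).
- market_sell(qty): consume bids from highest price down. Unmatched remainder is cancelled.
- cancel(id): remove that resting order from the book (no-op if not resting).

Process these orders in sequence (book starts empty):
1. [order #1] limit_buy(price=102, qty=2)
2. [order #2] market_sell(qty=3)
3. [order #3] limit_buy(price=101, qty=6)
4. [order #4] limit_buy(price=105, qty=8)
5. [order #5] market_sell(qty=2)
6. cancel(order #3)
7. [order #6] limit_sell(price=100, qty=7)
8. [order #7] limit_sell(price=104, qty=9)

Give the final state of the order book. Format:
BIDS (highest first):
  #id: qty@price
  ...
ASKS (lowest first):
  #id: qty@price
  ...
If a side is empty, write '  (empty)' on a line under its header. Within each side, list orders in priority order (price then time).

After op 1 [order #1] limit_buy(price=102, qty=2): fills=none; bids=[#1:2@102] asks=[-]
After op 2 [order #2] market_sell(qty=3): fills=#1x#2:2@102; bids=[-] asks=[-]
After op 3 [order #3] limit_buy(price=101, qty=6): fills=none; bids=[#3:6@101] asks=[-]
After op 4 [order #4] limit_buy(price=105, qty=8): fills=none; bids=[#4:8@105 #3:6@101] asks=[-]
After op 5 [order #5] market_sell(qty=2): fills=#4x#5:2@105; bids=[#4:6@105 #3:6@101] asks=[-]
After op 6 cancel(order #3): fills=none; bids=[#4:6@105] asks=[-]
After op 7 [order #6] limit_sell(price=100, qty=7): fills=#4x#6:6@105; bids=[-] asks=[#6:1@100]
After op 8 [order #7] limit_sell(price=104, qty=9): fills=none; bids=[-] asks=[#6:1@100 #7:9@104]

Answer: BIDS (highest first):
  (empty)
ASKS (lowest first):
  #6: 1@100
  #7: 9@104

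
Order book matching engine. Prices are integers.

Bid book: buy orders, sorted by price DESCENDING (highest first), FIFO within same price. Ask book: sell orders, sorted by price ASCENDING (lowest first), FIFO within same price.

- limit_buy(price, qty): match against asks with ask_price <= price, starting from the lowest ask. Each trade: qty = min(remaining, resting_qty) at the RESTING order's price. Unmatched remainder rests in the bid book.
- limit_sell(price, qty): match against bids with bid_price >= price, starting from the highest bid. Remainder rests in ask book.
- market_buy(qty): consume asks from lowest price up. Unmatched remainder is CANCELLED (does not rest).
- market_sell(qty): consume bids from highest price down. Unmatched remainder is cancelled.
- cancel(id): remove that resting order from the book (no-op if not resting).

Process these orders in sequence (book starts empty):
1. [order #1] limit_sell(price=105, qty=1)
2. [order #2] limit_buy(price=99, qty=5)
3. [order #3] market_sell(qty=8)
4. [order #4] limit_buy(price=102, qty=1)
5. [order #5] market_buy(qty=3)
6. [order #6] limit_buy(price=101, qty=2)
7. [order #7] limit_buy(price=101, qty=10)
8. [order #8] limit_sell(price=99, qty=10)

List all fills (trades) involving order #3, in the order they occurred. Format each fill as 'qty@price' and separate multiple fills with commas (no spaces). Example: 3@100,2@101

Answer: 5@99

Derivation:
After op 1 [order #1] limit_sell(price=105, qty=1): fills=none; bids=[-] asks=[#1:1@105]
After op 2 [order #2] limit_buy(price=99, qty=5): fills=none; bids=[#2:5@99] asks=[#1:1@105]
After op 3 [order #3] market_sell(qty=8): fills=#2x#3:5@99; bids=[-] asks=[#1:1@105]
After op 4 [order #4] limit_buy(price=102, qty=1): fills=none; bids=[#4:1@102] asks=[#1:1@105]
After op 5 [order #5] market_buy(qty=3): fills=#5x#1:1@105; bids=[#4:1@102] asks=[-]
After op 6 [order #6] limit_buy(price=101, qty=2): fills=none; bids=[#4:1@102 #6:2@101] asks=[-]
After op 7 [order #7] limit_buy(price=101, qty=10): fills=none; bids=[#4:1@102 #6:2@101 #7:10@101] asks=[-]
After op 8 [order #8] limit_sell(price=99, qty=10): fills=#4x#8:1@102 #6x#8:2@101 #7x#8:7@101; bids=[#7:3@101] asks=[-]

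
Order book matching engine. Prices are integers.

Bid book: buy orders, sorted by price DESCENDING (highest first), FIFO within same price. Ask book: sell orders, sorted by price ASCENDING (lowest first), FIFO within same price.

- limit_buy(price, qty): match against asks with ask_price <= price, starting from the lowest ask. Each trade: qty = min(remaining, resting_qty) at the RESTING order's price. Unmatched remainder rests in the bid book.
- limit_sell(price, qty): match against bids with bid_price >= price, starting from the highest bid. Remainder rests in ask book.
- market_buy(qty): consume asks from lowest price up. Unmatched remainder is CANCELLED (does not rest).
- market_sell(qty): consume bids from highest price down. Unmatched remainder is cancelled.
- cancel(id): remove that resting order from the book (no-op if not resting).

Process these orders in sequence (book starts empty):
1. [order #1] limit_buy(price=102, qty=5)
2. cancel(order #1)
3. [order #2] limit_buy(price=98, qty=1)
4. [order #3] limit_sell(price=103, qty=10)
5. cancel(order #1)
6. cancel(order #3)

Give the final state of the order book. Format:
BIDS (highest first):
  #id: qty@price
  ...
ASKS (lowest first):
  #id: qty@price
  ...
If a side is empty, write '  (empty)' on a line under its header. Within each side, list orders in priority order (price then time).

Answer: BIDS (highest first):
  #2: 1@98
ASKS (lowest first):
  (empty)

Derivation:
After op 1 [order #1] limit_buy(price=102, qty=5): fills=none; bids=[#1:5@102] asks=[-]
After op 2 cancel(order #1): fills=none; bids=[-] asks=[-]
After op 3 [order #2] limit_buy(price=98, qty=1): fills=none; bids=[#2:1@98] asks=[-]
After op 4 [order #3] limit_sell(price=103, qty=10): fills=none; bids=[#2:1@98] asks=[#3:10@103]
After op 5 cancel(order #1): fills=none; bids=[#2:1@98] asks=[#3:10@103]
After op 6 cancel(order #3): fills=none; bids=[#2:1@98] asks=[-]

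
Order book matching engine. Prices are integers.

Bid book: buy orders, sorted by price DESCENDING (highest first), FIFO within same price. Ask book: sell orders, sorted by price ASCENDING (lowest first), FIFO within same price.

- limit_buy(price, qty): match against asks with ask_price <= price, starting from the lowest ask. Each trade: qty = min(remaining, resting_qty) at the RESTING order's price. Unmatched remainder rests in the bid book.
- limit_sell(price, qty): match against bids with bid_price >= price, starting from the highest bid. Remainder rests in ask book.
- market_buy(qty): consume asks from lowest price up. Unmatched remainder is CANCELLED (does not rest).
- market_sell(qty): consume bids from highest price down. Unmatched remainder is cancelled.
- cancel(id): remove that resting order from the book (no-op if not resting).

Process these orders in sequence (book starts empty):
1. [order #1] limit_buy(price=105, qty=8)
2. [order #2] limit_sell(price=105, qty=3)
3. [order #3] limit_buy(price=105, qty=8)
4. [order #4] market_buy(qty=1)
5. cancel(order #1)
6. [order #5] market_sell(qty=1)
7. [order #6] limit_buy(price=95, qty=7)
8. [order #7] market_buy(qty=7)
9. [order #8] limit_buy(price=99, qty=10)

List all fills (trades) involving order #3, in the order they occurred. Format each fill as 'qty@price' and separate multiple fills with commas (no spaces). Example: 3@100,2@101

After op 1 [order #1] limit_buy(price=105, qty=8): fills=none; bids=[#1:8@105] asks=[-]
After op 2 [order #2] limit_sell(price=105, qty=3): fills=#1x#2:3@105; bids=[#1:5@105] asks=[-]
After op 3 [order #3] limit_buy(price=105, qty=8): fills=none; bids=[#1:5@105 #3:8@105] asks=[-]
After op 4 [order #4] market_buy(qty=1): fills=none; bids=[#1:5@105 #3:8@105] asks=[-]
After op 5 cancel(order #1): fills=none; bids=[#3:8@105] asks=[-]
After op 6 [order #5] market_sell(qty=1): fills=#3x#5:1@105; bids=[#3:7@105] asks=[-]
After op 7 [order #6] limit_buy(price=95, qty=7): fills=none; bids=[#3:7@105 #6:7@95] asks=[-]
After op 8 [order #7] market_buy(qty=7): fills=none; bids=[#3:7@105 #6:7@95] asks=[-]
After op 9 [order #8] limit_buy(price=99, qty=10): fills=none; bids=[#3:7@105 #8:10@99 #6:7@95] asks=[-]

Answer: 1@105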